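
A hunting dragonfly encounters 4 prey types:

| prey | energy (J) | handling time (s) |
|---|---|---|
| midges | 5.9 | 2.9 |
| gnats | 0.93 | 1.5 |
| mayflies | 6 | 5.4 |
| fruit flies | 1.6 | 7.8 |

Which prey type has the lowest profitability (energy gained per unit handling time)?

fruit flies

Profitability E/h (J/s): midges = 5.9/2.9 = 2.03, gnats = 0.93/1.5 = 0.62, mayflies = 6/5.4 = 1.11, fruit flies = 1.6/7.8 = 0.205.
Ranked: midges > mayflies > gnats > fruit flies.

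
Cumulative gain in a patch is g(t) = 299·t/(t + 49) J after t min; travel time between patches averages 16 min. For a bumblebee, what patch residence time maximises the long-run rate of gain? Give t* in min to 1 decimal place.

By the marginal value theorem, leave when the instantaneous gain rate g'(t) equals the habitat-wide average g(t)/(T + t).
g'(t) = 299·49/(t + 49)². Setting 299·49/(t+49)² = 299t/[(t+49)(16+t)] gives 49(16+t) = t(t+49), so t² = 49×16 = 784.
t* = √784 = 28 min.

28.0 min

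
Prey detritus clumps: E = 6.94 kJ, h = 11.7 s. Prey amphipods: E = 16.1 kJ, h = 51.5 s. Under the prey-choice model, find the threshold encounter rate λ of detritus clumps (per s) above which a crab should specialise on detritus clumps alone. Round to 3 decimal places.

0.095 per s

At the threshold, the rate on detritus clumps alone equals the profitability of amphipods: λ·6.94/(1 + λ·11.7) = 16.1/51.5 = 0.3126.
Rearranging, λ(6.94 − 0.3126×11.7) = 0.3126, so λ = 0.3126/3.282 = 0.09524 per s.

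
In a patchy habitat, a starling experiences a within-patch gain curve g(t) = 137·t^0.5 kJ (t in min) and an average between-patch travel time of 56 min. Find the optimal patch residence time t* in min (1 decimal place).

Optimal t* satisfies g'(t*) = g(t*)/(T + t*).
g'(t) = 0.5·137·t^-0.5. Setting 0.5·137·t^-0.5 = 137·t^0.5/(56+t) gives 0.5(56+t) = t, so 0.50·t = 0.5×56.
t* = 0.5×56/0.50 = 56 min.

56.0 min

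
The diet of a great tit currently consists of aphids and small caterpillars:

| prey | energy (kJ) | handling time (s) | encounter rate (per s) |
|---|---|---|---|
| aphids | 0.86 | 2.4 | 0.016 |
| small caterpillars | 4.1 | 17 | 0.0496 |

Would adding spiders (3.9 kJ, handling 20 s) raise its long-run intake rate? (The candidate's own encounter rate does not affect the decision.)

Yes

Current rate: (0.016×0.86 + 0.0496×4.1)/(1 + 0.016×2.4 + 0.0496×17) = 0.1154 kJ/s.
Profitability of spiders: 3.9/20 = 0.195 kJ/s.
0.195 > 0.1154, so adding spiders raises the average — include it.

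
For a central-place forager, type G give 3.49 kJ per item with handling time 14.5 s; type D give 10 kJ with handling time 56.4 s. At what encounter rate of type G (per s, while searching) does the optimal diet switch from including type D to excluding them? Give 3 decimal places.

0.193 per s

At the threshold, the rate on type G alone equals the profitability of type D: λ·3.49/(1 + λ·14.5) = 10/56.4 = 0.1773.
Rearranging, λ(3.49 − 0.1773×14.5) = 0.1773, so λ = 0.1773/0.9191 = 0.1929 per s.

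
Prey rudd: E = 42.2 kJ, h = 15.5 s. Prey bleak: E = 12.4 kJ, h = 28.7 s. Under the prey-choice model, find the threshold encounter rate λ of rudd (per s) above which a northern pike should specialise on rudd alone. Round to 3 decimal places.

0.012 per s

The zero-one rule: include bleak iff E₂/h₂ > λE₁/(1+λh₁). Equality gives the switch point.
λE₁h₂ = E₂ + λE₂h₁ ⇒ λ = E₂/(E₁h₂ − E₂h₁) = 12.4/(1211 − 192.2) = 0.01217 per s.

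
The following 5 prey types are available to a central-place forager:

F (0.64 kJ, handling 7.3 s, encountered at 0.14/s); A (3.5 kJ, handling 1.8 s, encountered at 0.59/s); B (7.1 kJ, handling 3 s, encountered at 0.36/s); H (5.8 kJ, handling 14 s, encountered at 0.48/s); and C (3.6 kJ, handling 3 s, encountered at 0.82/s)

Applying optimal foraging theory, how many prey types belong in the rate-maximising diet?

E/h in descending order: B 2.37, A 1.94, C 1.2, H 0.414, F 0.0877 kJ/s. The optimal diet is the largest prefix of this list for which every included type satisfies E_i/h_i > R on the types above it.
Rate on top 1: 1.229. A: 1.94 > 1.229 → include.
Rate on top 2: 1.471. C: 1.2 < 1.471 → exclude; stop.
Optimal diet: B, A — 2 of 5 types.

2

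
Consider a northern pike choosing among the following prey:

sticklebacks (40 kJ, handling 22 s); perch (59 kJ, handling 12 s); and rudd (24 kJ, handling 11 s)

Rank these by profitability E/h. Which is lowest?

Profitability E/h (kJ/s): sticklebacks = 40/22 = 1.82, perch = 59/12 = 4.92, rudd = 24/11 = 2.18.
Ranked: perch > rudd > sticklebacks.

sticklebacks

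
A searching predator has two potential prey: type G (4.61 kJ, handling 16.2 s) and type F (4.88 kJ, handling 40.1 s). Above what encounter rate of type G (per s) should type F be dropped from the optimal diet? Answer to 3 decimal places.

At the threshold, the rate on type G alone equals the profitability of type F: λ·4.61/(1 + λ·16.2) = 4.88/40.1 = 0.1217.
Rearranging, λ(4.61 − 0.1217×16.2) = 0.1217, so λ = 0.1217/2.639 = 0.04612 per s.

0.046 per s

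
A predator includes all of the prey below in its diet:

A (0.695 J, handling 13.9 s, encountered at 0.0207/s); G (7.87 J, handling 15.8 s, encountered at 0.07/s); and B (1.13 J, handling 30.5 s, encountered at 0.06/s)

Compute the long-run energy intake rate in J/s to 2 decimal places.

0.15 J/s

Energy encountered per unit search time: 0.0207×0.695 + 0.07×7.87 + 0.06×1.13 = 0.6331 J/s.
Handling time per unit search time: 0.0207×13.9 + 0.07×15.8 + 0.06×30.5 = 3.224.
Rate = 0.6331/(1 + 3.224) = 0.1499 J/s.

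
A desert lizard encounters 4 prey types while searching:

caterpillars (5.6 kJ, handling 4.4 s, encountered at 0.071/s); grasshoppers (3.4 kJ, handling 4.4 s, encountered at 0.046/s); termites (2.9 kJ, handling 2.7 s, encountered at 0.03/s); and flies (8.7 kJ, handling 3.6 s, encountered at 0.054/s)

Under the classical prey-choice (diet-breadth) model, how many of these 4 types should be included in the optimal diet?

4

E/h in descending order: flies 2.42, caterpillars 1.27, termites 1.07, grasshoppers 0.773 kJ/s. The optimal diet is the largest prefix of this list for which every included type satisfies E_i/h_i > R on the types above it.
Rate on top 1: 0.3933. caterpillars: 1.27 > 0.3933 → include.
Rate on top 2: 0.5757. termites: 1.07 > 0.5757 → include.
Rate on top 3: 0.6011. grasshoppers: 0.773 > 0.6011 → include.
Optimal diet: flies, caterpillars, termites, grasshoppers — 4 of 4 types.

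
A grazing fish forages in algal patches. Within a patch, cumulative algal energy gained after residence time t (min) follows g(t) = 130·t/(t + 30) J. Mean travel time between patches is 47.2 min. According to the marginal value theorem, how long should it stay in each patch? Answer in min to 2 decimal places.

Maximise g(t)/(T+t): set derivative to zero → g'(t)(T+t) = g(t).
g'(t) = 130·30/(t + 30)². Setting 130·30/(t+30)² = 130t/[(t+30)(47.2+t)] gives 30(47.2+t) = t(t+30), so t² = 30×47.2 = 1416.
t* = √1416 = 37.63 min.

37.63 min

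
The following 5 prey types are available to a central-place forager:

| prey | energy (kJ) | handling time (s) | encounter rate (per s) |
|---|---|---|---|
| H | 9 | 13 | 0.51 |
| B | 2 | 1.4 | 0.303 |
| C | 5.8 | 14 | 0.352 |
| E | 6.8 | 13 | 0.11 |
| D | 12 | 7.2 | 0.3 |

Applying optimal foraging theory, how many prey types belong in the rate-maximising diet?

Rank by E/h (kJ/s): D 1.67, B 1.43, H 0.692, E 0.523, C 0.414. Include each in turn until the next type's E/h falls below the running intake rate.
Rate on top 1: 1.139. B: 1.43 > 1.139 → include.
Rate on top 2: 1.173. H: 0.692 < 1.173 → exclude; stop.
Optimal diet: D, B — 2 of 5 types.

2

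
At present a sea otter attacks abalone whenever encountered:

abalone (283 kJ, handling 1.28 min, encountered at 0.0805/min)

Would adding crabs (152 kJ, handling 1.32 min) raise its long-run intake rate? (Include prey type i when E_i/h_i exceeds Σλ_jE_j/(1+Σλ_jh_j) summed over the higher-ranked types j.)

Yes

On abalone alone, R = ΣλE/(1+Σλh) = 22.78/1.103 = 20.65 kJ/min.
crabs: E/h = 152/1.32 = 115.2 kJ/min.
115.2 > 20.65, so adding crabs raises the average — include it.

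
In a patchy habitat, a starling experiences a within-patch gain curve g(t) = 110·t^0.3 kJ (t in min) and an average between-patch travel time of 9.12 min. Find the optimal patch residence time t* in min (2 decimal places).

Optimal t* satisfies g'(t*) = g(t*)/(T + t*).
g'(t) = 0.3·110·t^-0.7. Setting 0.3·110·t^-0.7 = 110·t^0.3/(9.12+t) gives 0.3(9.12+t) = t, so 0.70·t = 0.3×9.12.
t* = 0.3×9.12/0.70 = 3.909 min.

3.91 min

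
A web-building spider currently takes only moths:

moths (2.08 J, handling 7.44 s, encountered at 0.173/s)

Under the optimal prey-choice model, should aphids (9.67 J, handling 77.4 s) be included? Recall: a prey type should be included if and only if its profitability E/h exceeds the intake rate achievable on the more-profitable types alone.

No

Intake rate on the current diet: R = (0.173×2.08) / (1 + 0.173×7.44) = 0.3598/2.287 = 0.1573 J/s.
Profitability of aphids: 9.67/77.4 = 0.1249 J/s.
Since 0.1249 < R, time spent handling aphids is better spent searching.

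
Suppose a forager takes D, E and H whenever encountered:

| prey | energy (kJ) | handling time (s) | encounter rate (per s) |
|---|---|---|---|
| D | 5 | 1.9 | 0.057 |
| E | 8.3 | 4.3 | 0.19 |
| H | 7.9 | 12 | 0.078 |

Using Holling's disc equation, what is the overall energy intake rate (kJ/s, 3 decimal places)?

0.866 kJ/s

R = (0.057×5 + 0.19×8.3 + 0.078×7.9) / (1 + 0.057×1.9 + 0.19×4.3 + 0.078×12) = 2.478/2.861 = 0.8661 kJ/s.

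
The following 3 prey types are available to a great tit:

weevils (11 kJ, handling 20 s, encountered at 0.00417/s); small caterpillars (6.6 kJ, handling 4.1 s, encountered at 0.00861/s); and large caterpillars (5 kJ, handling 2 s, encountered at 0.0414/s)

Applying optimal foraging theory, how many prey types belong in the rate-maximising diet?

3

Profitabilities (E/h, kJ/s): large caterpillars 2.5, small caterpillars 1.61, weevils 0.55. Add prey in this order while the next type's profitability exceeds the intake rate on those already taken.
Rate on top 1: 0.1912. small caterpillars: 1.61 > 0.1912 → include.
Rate on top 2: 0.236. weevils: 0.55 > 0.236 → include.
Optimal diet: large caterpillars, small caterpillars, weevils — 3 of 3 types.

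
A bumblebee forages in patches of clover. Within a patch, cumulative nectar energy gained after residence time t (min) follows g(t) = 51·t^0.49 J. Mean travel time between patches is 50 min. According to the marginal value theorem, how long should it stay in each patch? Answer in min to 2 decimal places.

Maximise g(t)/(T+t): set derivative to zero → g'(t)(T+t) = g(t).
g'(t) = 0.49·51·t^-0.51. Setting 0.49·51·t^-0.51 = 51·t^0.49/(50+t) gives 0.49(50+t) = t, so 0.51·t = 0.49×50.
t* = 0.49×50/0.51 = 48.04 min.

48.04 min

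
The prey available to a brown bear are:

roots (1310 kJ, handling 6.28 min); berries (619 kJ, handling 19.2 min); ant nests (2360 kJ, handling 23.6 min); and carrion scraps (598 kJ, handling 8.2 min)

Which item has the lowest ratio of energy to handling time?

berries

In descending order of E/h:
roots: 1310/6.28 = 209 kJ/min
ant nests: 2360/23.6 = 100 kJ/min
carrion scraps: 598/8.2 = 72.9 kJ/min
berries: 619/19.2 = 32.2 kJ/min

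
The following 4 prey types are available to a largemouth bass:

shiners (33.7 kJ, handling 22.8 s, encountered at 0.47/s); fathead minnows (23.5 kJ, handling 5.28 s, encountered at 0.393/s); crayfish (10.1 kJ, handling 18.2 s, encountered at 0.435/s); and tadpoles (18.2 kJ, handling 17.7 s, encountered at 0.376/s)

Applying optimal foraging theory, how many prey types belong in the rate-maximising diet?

1

Profitabilities (E/h, kJ/s): fathead minnows 4.45, shiners 1.48, tadpoles 1.03, crayfish 0.555. Add prey in this order while the next type's profitability exceeds the intake rate on those already taken.
Rate on top 1: 3.003. shiners: 1.48 < 3.003 → exclude; stop.
Optimal diet: fathead minnows — 1 of 4 types.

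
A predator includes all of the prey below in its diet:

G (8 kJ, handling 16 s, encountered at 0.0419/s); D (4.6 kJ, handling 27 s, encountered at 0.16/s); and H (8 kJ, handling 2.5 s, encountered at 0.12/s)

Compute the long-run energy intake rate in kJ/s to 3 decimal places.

0.323 kJ/s

R = Σλ_iE_i / (1 + Σλ_ih_i)
Numerator: 0.0419×8 + 0.16×4.6 + 0.12×8 = 2.031
Denominator: 1 + 0.0419×16 + 0.16×27 + 0.12×2.5 = 6.29
R = 2.031/6.29 = 0.3229 kJ/s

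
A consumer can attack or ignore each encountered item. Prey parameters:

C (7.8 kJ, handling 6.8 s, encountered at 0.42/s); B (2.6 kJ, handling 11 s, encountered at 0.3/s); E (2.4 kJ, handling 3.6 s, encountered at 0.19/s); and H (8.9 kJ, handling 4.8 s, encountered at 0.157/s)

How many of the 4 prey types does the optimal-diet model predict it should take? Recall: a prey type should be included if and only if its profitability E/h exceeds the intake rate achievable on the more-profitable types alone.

2

E/h in descending order: H 1.85, C 1.15, E 0.667, B 0.236 kJ/s. The optimal diet is the largest prefix of this list for which every included type satisfies E_i/h_i > R on the types above it.
Rate on top 1: 0.7968. C: 1.15 > 0.7968 → include.
Rate on top 2: 1.014. E: 0.667 < 1.014 → exclude; stop.
Optimal diet: H, C — 2 of 4 types.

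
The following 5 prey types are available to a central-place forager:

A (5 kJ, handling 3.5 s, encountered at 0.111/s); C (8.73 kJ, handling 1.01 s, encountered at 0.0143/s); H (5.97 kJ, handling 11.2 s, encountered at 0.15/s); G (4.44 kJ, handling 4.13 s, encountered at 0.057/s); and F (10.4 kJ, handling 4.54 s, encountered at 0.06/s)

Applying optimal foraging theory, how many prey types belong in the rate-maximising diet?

4

E/h in descending order: C 8.64, F 2.29, A 1.43, G 1.08, H 0.533 kJ/s. The optimal diet is the largest prefix of this list for which every included type satisfies E_i/h_i > R on the types above it.
Rate on top 1: 0.1231. F: 2.29 > 0.1231 → include.
Rate on top 2: 0.5819. A: 1.43 > 0.5819 → include.
Rate on top 3: 0.7783. G: 1.08 > 0.7783 → include.
Rate on top 4: 0.8148. H: 0.533 < 0.8148 → exclude; stop.
Optimal diet: C, F, A, G — 4 of 5 types.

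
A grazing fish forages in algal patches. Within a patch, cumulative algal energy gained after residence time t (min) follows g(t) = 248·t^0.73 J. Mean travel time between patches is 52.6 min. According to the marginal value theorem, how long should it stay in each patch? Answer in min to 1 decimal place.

142.2 min

Optimal t* satisfies g'(t*) = g(t*)/(T + t*).
g'(t) = 0.73·248·t^-0.27. Setting 0.73·248·t^-0.27 = 248·t^0.73/(52.6+t) gives 0.73(52.6+t) = t, so 0.27·t = 0.73×52.6.
t* = 0.73×52.6/0.27 = 142.2 min.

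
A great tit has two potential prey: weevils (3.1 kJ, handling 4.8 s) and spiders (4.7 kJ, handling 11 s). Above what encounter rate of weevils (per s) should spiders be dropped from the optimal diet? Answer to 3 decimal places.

At the threshold, the rate on weevils alone equals the profitability of spiders: λ·3.1/(1 + λ·4.8) = 4.7/11 = 0.4273.
Rearranging, λ(3.1 − 0.4273×4.8) = 0.4273, so λ = 0.4273/1.049 = 0.4073 per s.

0.407 per s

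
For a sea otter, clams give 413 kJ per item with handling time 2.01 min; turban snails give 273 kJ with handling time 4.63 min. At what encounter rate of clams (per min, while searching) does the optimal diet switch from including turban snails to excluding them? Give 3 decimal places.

0.200 per min

The zero-one rule: include turban snails iff E₂/h₂ > λE₁/(1+λh₁). Equality gives the switch point.
λE₁h₂ = E₂ + λE₂h₁ ⇒ λ = E₂/(E₁h₂ − E₂h₁) = 273/(1912 − 548.7) = 0.2002 per min.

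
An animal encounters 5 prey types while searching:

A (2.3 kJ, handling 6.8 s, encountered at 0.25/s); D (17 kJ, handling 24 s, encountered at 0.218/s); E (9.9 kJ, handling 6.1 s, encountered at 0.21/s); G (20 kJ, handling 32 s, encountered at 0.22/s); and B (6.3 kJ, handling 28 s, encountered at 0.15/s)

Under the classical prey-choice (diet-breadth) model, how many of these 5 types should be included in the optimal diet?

Rank by E/h (kJ/s): E 1.62, D 0.708, G 0.625, A 0.338, B 0.225. Include each in turn until the next type's E/h falls below the running intake rate.
Rate on top 1: 0.9114. D: 0.708 < 0.9114 → exclude; stop.
Optimal diet: E — 1 of 5 types.

1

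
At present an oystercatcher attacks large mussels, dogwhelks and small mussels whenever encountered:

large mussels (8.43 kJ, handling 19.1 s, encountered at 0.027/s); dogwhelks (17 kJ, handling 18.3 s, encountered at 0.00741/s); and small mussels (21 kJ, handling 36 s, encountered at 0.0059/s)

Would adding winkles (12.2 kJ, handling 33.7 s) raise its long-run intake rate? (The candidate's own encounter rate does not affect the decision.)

Yes

Intake rate on the current diet: R = (0.027×8.43 + 0.00741×17 + 0.0059×21) / (1 + 0.027×19.1 + 0.00741×18.3 + 0.0059×36) = 0.4775/1.864 = 0.2562 kJ/s.
Profitability of winkles: 12.2/33.7 = 0.362 kJ/s.
0.362 > 0.2562, so adding winkles raises the average — include it.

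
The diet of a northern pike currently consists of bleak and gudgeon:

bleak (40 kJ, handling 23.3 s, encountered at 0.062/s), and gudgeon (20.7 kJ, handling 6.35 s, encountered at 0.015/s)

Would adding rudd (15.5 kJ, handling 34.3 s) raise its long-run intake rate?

No

On bleak and gudgeon alone, R = ΣλE/(1+Σλh) = 2.79/2.54 = 1.099 kJ/s.
Profitability of rudd: 15.5/34.3 = 0.4519 kJ/s.
0.4519 < 1.099, so adding rudd would lower the average — exclude it.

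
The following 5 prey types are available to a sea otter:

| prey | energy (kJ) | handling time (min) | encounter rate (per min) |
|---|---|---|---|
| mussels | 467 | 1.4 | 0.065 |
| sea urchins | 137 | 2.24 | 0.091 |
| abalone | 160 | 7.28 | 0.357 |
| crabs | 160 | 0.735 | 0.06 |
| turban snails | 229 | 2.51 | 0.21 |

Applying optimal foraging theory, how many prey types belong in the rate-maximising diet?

4

Profitabilities (E/h, kJ/min): mussels 334, crabs 218, turban snails 91.2, sea urchins 61.2, abalone 22. Add prey in this order while the next type's profitability exceeds the intake rate on those already taken.
Rate on top 1: 27.82. crabs: 218 > 27.82 → include.
Rate on top 2: 35.2. turban snails: 91.2 > 35.2 → include.
Rate on top 3: 52.97. sea urchins: 61.2 > 52.97 → include.
Rate on top 4: 53.86. abalone: 22 < 53.86 → exclude; stop.
Optimal diet: mussels, crabs, turban snails, sea urchins — 4 of 5 types.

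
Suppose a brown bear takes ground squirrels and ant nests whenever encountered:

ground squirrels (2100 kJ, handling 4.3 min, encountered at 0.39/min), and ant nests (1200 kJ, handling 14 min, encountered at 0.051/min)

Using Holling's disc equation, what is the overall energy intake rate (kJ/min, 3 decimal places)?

Energy encountered per unit search time: 0.39×2100 + 0.051×1200 = 880.2 kJ/min.
Handling time per unit search time: 0.39×4.3 + 0.051×14 = 2.391.
Rate = 880.2/(1 + 2.391) = 259.6 kJ/min.

259.569 kJ/min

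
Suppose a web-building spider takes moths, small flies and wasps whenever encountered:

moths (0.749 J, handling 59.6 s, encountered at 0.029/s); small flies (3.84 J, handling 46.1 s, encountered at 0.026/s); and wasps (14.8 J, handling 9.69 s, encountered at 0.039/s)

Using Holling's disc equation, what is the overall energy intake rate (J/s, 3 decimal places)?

Energy encountered per unit search time: 0.029×0.749 + 0.026×3.84 + 0.039×14.8 = 0.6988 J/s.
Handling time per unit search time: 0.029×59.6 + 0.026×46.1 + 0.039×9.69 = 3.305.
Rate = 0.6988/(1 + 3.305) = 0.1623 J/s.

0.162 J/s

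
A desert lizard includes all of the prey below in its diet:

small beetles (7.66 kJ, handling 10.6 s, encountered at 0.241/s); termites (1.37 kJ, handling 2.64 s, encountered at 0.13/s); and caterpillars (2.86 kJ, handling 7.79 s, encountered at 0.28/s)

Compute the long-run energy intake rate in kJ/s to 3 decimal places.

Energy encountered per unit search time: 0.241×7.66 + 0.13×1.37 + 0.28×2.86 = 2.825 kJ/s.
Handling time per unit search time: 0.241×10.6 + 0.13×2.64 + 0.28×7.79 = 5.079.
Rate = 2.825/(1 + 5.079) = 0.4647 kJ/s.

0.465 kJ/s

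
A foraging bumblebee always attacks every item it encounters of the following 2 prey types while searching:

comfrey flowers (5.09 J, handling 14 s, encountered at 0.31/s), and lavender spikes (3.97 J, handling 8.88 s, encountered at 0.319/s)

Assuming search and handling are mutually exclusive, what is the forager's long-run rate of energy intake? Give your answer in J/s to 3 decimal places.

0.348 J/s

R = Σλ_iE_i / (1 + Σλ_ih_i)
Numerator: 0.31×5.09 + 0.319×3.97 = 2.844
Denominator: 1 + 0.31×14 + 0.319×8.88 = 8.173
R = 2.844/8.173 = 0.348 J/s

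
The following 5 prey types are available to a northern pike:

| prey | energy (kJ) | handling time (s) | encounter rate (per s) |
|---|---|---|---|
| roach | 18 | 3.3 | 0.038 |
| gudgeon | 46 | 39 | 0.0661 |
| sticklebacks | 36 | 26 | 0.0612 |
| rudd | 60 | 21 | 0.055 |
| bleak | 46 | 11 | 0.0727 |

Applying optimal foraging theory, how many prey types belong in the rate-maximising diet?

Profitabilities (E/h, kJ/s): roach 5.45, bleak 4.18, rudd 2.86, sticklebacks 1.38, gudgeon 1.18. Add prey in this order while the next type's profitability exceeds the intake rate on those already taken.
Rate on top 1: 0.6078. bleak: 4.18 > 0.6078 → include.
Rate on top 2: 2.092. rudd: 2.86 > 2.092 → include.
Rate on top 3: 2.379. sticklebacks: 1.38 < 2.379 → exclude; stop.
Optimal diet: roach, bleak, rudd — 3 of 5 types.

3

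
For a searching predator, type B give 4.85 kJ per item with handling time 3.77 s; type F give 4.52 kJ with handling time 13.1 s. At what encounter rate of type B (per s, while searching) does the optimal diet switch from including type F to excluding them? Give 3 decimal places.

0.097 per s

The zero-one rule: include type F iff E₂/h₂ > λE₁/(1+λh₁). Equality gives the switch point.
λE₁h₂ = E₂ + λE₂h₁ ⇒ λ = E₂/(E₁h₂ − E₂h₁) = 4.52/(63.53 − 17.04) = 0.09722 per s.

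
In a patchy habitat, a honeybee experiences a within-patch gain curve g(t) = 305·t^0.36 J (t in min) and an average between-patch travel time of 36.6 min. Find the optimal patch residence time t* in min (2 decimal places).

Maximise g(t)/(T+t): set derivative to zero → g'(t)(T+t) = g(t).
g'(t) = 0.36·305·t^-0.64. Setting 0.36·305·t^-0.64 = 305·t^0.36/(36.6+t) gives 0.36(36.6+t) = t, so 0.64·t = 0.36×36.6.
t* = 0.36×36.6/0.64 = 20.59 min.

20.59 min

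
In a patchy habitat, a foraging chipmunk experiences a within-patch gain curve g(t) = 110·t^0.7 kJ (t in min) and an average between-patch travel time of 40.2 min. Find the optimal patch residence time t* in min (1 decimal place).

Optimal t* satisfies g'(t*) = g(t*)/(T + t*).
g'(t) = 0.7·110·t^-0.3. Setting 0.7·110·t^-0.3 = 110·t^0.7/(40.2+t) gives 0.7(40.2+t) = t, so 0.30·t = 0.7×40.2.
t* = 0.7×40.2/0.30 = 93.8 min.

93.8 min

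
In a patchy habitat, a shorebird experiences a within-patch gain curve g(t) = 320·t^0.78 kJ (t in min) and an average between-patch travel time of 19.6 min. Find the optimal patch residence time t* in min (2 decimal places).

Maximise g(t)/(T+t): set derivative to zero → g'(t)(T+t) = g(t).
g'(t) = 0.78·320·t^-0.22. Setting 0.78·320·t^-0.22 = 320·t^0.78/(19.6+t) gives 0.78(19.6+t) = t, so 0.22·t = 0.78×19.6.
t* = 0.78×19.6/0.22 = 69.49 min.

69.49 min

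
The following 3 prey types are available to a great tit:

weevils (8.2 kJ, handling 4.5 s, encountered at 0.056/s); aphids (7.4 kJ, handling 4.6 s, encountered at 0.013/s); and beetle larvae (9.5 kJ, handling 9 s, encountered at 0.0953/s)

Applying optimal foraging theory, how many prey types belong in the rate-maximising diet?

Rank by E/h (kJ/s): weevils 1.82, aphids 1.61, beetle larvae 1.06. Include each in turn until the next type's E/h falls below the running intake rate.
Rate on top 1: 0.3668. aphids: 1.61 > 0.3668 → include.
Rate on top 2: 0.4234. beetle larvae: 1.06 > 0.4234 → include.
Optimal diet: weevils, aphids, beetle larvae — 3 of 3 types.

3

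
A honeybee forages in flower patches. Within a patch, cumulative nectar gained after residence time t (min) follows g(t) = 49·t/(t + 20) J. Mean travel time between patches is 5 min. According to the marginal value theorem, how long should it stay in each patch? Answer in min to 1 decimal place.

10.0 min

Optimal t* satisfies g'(t*) = g(t*)/(T + t*).
g'(t) = 49·20/(t + 20)². Setting 49·20/(t+20)² = 49t/[(t+20)(5+t)] gives 20(5+t) = t(t+20), so t² = 20×5 = 100.
t* = √100 = 10 min.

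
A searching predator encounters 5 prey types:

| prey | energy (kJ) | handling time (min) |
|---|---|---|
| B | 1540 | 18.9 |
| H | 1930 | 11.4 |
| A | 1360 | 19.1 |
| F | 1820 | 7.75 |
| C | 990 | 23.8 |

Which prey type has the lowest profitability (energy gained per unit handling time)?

Profitability E/h (kJ/min): B = 1540/18.9 = 81.5, H = 1930/11.4 = 169, A = 1360/19.1 = 71.2, F = 1820/7.75 = 235, C = 990/23.8 = 41.6.
Ranked: F > H > B > A > C.

C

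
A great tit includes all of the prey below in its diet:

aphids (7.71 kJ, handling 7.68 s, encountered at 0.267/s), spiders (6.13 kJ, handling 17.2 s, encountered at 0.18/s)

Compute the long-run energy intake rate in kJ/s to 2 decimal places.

R = (0.267×7.71 + 0.18×6.13) / (1 + 0.267×7.68 + 0.18×17.2) = 3.162/6.147 = 0.5144 kJ/s.

0.51 kJ/s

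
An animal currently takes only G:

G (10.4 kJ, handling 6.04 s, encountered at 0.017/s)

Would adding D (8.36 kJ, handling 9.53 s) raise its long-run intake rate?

On G alone, R = ΣλE/(1+Σλh) = 0.1768/1.103 = 0.1603 kJ/s.
Profitability of D: 8.36/9.53 = 0.8772 kJ/s.
Since 0.8772 > R, including D increases the long-run rate.

Yes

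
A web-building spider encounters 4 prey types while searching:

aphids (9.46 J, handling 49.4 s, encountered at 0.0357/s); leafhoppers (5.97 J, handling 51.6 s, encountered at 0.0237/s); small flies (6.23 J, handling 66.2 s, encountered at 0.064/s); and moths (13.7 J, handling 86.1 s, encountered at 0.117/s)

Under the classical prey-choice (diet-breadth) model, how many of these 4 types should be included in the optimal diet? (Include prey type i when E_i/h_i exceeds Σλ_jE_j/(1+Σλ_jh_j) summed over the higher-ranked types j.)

2

E/h in descending order: aphids 0.191, moths 0.159, leafhoppers 0.116, small flies 0.0941 J/s. The optimal diet is the largest prefix of this list for which every included type satisfies E_i/h_i > R on the types above it.
Rate on top 1: 0.1222. moths: 0.159 > 0.1222 → include.
Rate on top 2: 0.1512. leafhoppers: 0.116 < 0.1512 → exclude; stop.
Optimal diet: aphids, moths — 2 of 4 types.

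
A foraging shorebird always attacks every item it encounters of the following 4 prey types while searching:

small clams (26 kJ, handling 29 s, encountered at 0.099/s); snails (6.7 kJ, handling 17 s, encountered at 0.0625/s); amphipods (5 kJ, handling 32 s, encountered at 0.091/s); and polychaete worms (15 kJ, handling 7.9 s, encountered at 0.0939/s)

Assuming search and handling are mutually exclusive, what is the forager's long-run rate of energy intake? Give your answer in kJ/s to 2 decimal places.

0.57 kJ/s

Energy encountered per unit search time: 0.099×26 + 0.0625×6.7 + 0.091×5 + 0.0939×15 = 4.856 kJ/s.
Handling time per unit search time: 0.099×29 + 0.0625×17 + 0.091×32 + 0.0939×7.9 = 7.587.
Rate = 4.856/(1 + 7.587) = 0.5655 kJ/s.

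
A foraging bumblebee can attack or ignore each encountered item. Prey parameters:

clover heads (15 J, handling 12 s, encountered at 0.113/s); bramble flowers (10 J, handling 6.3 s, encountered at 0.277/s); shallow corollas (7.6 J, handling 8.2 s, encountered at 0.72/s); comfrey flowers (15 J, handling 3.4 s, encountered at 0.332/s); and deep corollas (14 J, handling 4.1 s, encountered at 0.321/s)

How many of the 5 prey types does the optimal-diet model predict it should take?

E/h in descending order: comfrey flowers 4.41, deep corollas 3.41, bramble flowers 1.59, clover heads 1.25, shallow corollas 0.927 J/s. The optimal diet is the largest prefix of this list for which every included type satisfies E_i/h_i > R on the types above it.
Rate on top 1: 2.339. deep corollas: 3.41 > 2.339 → include.
Rate on top 2: 2.75. bramble flowers: 1.59 < 2.75 → exclude; stop.
Optimal diet: comfrey flowers, deep corollas — 2 of 5 types.

2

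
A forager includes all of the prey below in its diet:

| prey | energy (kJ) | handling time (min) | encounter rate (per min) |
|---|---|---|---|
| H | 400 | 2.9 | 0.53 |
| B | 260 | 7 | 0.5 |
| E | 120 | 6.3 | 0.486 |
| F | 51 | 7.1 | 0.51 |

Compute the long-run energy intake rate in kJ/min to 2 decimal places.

Energy encountered per unit search time: 0.53×400 + 0.5×260 + 0.486×120 + 0.51×51 = 426.3 kJ/min.
Handling time per unit search time: 0.53×2.9 + 0.5×7 + 0.486×6.3 + 0.51×7.1 = 11.72.
Rate = 426.3/(1 + 11.72) = 33.52 kJ/min.

33.52 kJ/min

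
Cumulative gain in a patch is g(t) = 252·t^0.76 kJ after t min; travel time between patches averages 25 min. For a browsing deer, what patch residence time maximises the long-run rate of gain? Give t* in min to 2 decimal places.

Optimal t* satisfies g'(t*) = g(t*)/(T + t*).
g'(t) = 0.76·252·t^-0.24. Setting 0.76·252·t^-0.24 = 252·t^0.76/(25+t) gives 0.76(25+t) = t, so 0.24·t = 0.76×25.
t* = 0.76×25/0.24 = 79.17 min.

79.17 min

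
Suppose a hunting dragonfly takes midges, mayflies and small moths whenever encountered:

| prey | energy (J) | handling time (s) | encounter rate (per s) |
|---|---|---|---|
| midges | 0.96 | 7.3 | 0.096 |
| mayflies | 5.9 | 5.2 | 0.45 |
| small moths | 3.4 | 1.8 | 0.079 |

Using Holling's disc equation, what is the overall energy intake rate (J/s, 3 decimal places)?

Energy encountered per unit search time: 0.096×0.96 + 0.45×5.9 + 0.079×3.4 = 3.016 J/s.
Handling time per unit search time: 0.096×7.3 + 0.45×5.2 + 0.079×1.8 = 3.183.
Rate = 3.016/(1 + 3.183) = 0.721 J/s.

0.721 J/s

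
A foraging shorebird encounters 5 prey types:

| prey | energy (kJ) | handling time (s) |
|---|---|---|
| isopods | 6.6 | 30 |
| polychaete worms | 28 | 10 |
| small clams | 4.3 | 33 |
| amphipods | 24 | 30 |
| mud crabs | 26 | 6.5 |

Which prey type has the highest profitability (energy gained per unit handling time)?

mud crabs

Profitability E/h (kJ/s): isopods = 6.6/30 = 0.22, polychaete worms = 28/10 = 2.8, small clams = 4.3/33 = 0.13, amphipods = 24/30 = 0.8, mud crabs = 26/6.5 = 4.
Ranked: mud crabs > polychaete worms > amphipods > isopods > small clams.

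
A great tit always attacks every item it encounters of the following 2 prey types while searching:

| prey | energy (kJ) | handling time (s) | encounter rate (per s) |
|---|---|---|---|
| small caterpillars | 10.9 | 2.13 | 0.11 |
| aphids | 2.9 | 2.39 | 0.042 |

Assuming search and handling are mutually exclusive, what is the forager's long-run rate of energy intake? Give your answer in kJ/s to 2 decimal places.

Energy encountered per unit search time: 0.11×10.9 + 0.042×2.9 = 1.321 kJ/s.
Handling time per unit search time: 0.11×2.13 + 0.042×2.39 = 0.3347.
Rate = 1.321/(1 + 0.3347) = 0.9896 kJ/s.

0.99 kJ/s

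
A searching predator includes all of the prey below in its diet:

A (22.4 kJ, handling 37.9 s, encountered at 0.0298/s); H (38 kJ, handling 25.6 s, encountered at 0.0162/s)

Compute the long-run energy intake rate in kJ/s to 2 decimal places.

R = Σλ_iE_i / (1 + Σλ_ih_i)
Numerator: 0.0298×22.4 + 0.0162×38 = 1.283
Denominator: 1 + 0.0298×37.9 + 0.0162×25.6 = 2.544
R = 1.283/2.544 = 0.5043 kJ/s

0.50 kJ/s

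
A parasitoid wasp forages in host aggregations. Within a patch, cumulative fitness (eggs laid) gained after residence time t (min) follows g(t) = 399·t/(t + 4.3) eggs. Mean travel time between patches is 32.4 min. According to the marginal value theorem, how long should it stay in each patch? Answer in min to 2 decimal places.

11.80 min

Optimal t* satisfies g'(t*) = g(t*)/(T + t*).
g'(t) = 399·4.3/(t + 4.3)². Setting 399·4.3/(t+4.3)² = 399t/[(t+4.3)(32.4+t)] gives 4.3(32.4+t) = t(t+4.3), so t² = 4.3×32.4 = 139.3.
t* = √139.3 = 11.8 min.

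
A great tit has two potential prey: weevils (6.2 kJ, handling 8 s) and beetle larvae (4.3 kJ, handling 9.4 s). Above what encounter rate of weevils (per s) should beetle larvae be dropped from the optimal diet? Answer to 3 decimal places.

0.180 per s

The zero-one rule: include beetle larvae iff E₂/h₂ > λE₁/(1+λh₁). Equality gives the switch point.
λE₁h₂ = E₂ + λE₂h₁ ⇒ λ = E₂/(E₁h₂ − E₂h₁) = 4.3/(58.28 − 34.4) = 0.1801 per s.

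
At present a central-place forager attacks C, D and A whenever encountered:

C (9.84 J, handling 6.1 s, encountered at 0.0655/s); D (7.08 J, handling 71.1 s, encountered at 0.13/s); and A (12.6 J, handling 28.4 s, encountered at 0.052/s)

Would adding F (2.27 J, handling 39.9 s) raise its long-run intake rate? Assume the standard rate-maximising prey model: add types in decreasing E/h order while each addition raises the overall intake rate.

No

Intake rate on the current diet: R = (0.0655×9.84 + 0.13×7.08 + 0.052×12.6) / (1 + 0.0655×6.1 + 0.13×71.1 + 0.052×28.4) = 2.22/12.12 = 0.1832 J/s.
F: E/h = 2.27/39.9 = 0.05689 J/s.
Since 0.05689 < R, time spent handling F is better spent searching.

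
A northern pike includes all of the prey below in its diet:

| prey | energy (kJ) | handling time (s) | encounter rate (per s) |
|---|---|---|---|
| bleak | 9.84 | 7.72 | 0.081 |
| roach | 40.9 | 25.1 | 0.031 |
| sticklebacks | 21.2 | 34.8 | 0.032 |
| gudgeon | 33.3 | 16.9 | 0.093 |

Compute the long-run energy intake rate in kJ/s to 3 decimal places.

R = (0.081×9.84 + 0.031×40.9 + 0.032×21.2 + 0.093×33.3) / (1 + 0.081×7.72 + 0.031×25.1 + 0.032×34.8 + 0.093×16.9) = 5.84/5.089 = 1.148 kJ/s.

1.148 kJ/s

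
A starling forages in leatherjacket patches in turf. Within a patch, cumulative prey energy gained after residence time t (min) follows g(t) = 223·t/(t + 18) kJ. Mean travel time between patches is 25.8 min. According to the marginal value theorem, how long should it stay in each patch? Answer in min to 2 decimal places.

Maximise g(t)/(T+t): set derivative to zero → g'(t)(T+t) = g(t).
g'(t) = 223·18/(t + 18)². Setting 223·18/(t+18)² = 223t/[(t+18)(25.8+t)] gives 18(25.8+t) = t(t+18), so t² = 18×25.8 = 464.4.
t* = √464.4 = 21.55 min.

21.55 min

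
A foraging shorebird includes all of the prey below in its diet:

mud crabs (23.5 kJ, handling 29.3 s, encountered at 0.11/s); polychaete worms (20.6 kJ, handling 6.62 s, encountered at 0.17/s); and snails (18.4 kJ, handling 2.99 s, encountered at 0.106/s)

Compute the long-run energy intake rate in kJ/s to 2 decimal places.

R = (0.11×23.5 + 0.17×20.6 + 0.106×18.4) / (1 + 0.11×29.3 + 0.17×6.62 + 0.106×2.99) = 8.037/5.665 = 1.419 kJ/s.

1.42 kJ/s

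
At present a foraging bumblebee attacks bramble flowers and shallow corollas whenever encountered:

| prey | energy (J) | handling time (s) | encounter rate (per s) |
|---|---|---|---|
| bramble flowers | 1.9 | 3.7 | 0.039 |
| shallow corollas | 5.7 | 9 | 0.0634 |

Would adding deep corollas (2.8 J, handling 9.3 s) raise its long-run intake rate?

On bramble flowers and shallow corollas alone, R = ΣλE/(1+Σλh) = 0.4355/1.715 = 0.2539 J/s.
Profitability of deep corollas: 2.8/9.3 = 0.3011 J/s.
0.3011 > 0.2539, so adding deep corollas raises the average — include it.

Yes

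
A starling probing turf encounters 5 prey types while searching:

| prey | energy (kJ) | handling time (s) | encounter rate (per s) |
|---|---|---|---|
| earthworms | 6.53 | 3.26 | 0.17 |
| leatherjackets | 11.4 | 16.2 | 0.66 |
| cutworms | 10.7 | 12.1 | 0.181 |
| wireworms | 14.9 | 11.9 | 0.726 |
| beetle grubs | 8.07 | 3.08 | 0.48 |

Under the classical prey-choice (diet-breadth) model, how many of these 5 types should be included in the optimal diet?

2

Profitabilities (E/h, kJ/s): beetle grubs 2.62, earthworms 2, wireworms 1.25, cutworms 0.884, leatherjackets 0.704. Add prey in this order while the next type's profitability exceeds the intake rate on those already taken.
Rate on top 1: 1.563. earthworms: 2 > 1.563 → include.
Rate on top 2: 1.643. wireworms: 1.25 < 1.643 → exclude; stop.
Optimal diet: beetle grubs, earthworms — 2 of 5 types.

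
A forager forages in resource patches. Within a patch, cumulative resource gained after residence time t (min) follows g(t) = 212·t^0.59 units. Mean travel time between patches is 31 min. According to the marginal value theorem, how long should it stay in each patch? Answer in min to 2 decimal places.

Maximise g(t)/(T+t): set derivative to zero → g'(t)(T+t) = g(t).
g'(t) = 0.59·212·t^-0.41. Setting 0.59·212·t^-0.41 = 212·t^0.59/(31+t) gives 0.59(31+t) = t, so 0.41·t = 0.59×31.
t* = 0.59×31/0.41 = 44.61 min.

44.61 min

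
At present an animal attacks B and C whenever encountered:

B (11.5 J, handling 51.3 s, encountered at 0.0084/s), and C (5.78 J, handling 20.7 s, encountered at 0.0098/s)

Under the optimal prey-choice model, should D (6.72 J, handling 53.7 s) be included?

Yes

Intake rate on the current diet: R = (0.0084×11.5 + 0.0098×5.78) / (1 + 0.0084×51.3 + 0.0098×20.7) = 0.1532/1.634 = 0.0938 J/s.
Profitability of D: 6.72/53.7 = 0.1251 J/s.
0.1251 > 0.0938, so adding D raises the average — include it.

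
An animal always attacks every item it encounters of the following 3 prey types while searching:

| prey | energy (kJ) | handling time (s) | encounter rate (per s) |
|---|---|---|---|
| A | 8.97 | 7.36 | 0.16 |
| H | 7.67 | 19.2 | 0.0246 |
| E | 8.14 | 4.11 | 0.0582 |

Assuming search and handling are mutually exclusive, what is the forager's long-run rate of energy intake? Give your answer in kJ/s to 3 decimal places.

R = (0.16×8.97 + 0.0246×7.67 + 0.0582×8.14) / (1 + 0.16×7.36 + 0.0246×19.2 + 0.0582×4.11) = 2.098/2.889 = 0.726 kJ/s.

0.726 kJ/s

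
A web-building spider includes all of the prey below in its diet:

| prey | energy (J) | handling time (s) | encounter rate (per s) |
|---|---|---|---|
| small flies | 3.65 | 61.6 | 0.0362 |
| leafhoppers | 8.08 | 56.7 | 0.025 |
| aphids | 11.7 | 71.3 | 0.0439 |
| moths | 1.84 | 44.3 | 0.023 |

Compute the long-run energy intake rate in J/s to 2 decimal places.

0.10 J/s

R = Σλ_iE_i / (1 + Σλ_ih_i)
Numerator: 0.0362×3.65 + 0.025×8.08 + 0.0439×11.7 + 0.023×1.84 = 0.8901
Denominator: 1 + 0.0362×61.6 + 0.025×56.7 + 0.0439×71.3 + 0.023×44.3 = 8.796
R = 0.8901/8.796 = 0.1012 J/s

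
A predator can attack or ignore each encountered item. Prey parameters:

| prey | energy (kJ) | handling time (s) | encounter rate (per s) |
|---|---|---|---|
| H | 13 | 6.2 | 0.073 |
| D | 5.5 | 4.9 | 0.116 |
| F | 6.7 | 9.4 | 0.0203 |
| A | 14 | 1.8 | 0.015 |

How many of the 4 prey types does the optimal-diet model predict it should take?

Profitabilities (E/h, kJ/s): A 7.78, H 2.1, D 1.12, F 0.713. Add prey in this order while the next type's profitability exceeds the intake rate on those already taken.
Rate on top 1: 0.2045. H: 2.1 > 0.2045 → include.
Rate on top 2: 0.7833. D: 1.12 > 0.7833 → include.
Rate on top 3: 0.8774. F: 0.713 < 0.8774 → exclude; stop.
Optimal diet: A, H, D — 3 of 4 types.

3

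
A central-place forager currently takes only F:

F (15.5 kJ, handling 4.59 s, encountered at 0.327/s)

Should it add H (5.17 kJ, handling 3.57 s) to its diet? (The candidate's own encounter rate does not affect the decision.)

No

Current rate: (0.327×15.5)/(1 + 0.327×4.59) = 2.027 kJ/s.
Profitability of H: 5.17/3.57 = 1.448 kJ/s.
1.448 < 2.027, so adding H would lower the average — exclude it.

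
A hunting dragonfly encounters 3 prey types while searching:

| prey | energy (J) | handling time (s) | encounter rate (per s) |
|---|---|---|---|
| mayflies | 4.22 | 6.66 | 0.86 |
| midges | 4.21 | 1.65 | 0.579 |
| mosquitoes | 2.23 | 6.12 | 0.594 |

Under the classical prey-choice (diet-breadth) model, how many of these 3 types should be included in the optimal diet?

1

Rank by E/h (J/s): midges 2.55, mayflies 0.634, mosquitoes 0.364. Include each in turn until the next type's E/h falls below the running intake rate.
Rate on top 1: 1.247. mayflies: 0.634 < 1.247 → exclude; stop.
Optimal diet: midges — 1 of 3 types.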